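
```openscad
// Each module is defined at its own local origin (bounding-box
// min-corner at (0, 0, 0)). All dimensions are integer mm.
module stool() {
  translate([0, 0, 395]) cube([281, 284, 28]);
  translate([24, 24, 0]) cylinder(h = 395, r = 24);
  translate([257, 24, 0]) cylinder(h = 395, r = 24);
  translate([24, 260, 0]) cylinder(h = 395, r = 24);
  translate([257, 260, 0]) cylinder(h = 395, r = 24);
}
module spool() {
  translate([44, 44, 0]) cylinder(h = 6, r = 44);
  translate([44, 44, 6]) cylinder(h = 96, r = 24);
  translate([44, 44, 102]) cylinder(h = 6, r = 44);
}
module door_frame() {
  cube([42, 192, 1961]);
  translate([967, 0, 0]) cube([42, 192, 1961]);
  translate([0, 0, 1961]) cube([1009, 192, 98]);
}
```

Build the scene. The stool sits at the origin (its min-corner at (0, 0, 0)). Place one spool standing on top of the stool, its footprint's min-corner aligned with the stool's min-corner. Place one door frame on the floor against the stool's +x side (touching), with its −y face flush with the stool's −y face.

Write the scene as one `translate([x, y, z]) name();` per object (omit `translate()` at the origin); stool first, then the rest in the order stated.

stool();
translate([0, 0, 423]) spool();
translate([281, 0, 0]) door_frame();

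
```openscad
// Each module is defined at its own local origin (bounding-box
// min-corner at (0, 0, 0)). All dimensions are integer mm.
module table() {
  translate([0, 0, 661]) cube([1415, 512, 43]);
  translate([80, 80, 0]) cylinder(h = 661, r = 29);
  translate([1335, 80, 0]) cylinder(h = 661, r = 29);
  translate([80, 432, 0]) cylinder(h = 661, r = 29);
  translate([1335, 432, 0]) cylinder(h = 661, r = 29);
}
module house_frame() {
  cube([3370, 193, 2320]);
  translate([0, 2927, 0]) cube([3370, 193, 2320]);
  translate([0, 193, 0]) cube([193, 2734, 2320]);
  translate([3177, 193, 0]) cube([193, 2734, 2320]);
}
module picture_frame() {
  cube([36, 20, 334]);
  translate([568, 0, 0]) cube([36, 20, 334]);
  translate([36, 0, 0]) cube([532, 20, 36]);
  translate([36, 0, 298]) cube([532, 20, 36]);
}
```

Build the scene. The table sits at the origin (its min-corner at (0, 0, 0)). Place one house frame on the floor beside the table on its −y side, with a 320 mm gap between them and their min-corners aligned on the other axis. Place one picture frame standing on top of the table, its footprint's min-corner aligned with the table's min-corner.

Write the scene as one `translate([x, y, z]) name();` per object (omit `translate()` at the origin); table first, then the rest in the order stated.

table();
translate([0, -3440, 0]) house_frame();
translate([0, 0, 704]) picture_frame();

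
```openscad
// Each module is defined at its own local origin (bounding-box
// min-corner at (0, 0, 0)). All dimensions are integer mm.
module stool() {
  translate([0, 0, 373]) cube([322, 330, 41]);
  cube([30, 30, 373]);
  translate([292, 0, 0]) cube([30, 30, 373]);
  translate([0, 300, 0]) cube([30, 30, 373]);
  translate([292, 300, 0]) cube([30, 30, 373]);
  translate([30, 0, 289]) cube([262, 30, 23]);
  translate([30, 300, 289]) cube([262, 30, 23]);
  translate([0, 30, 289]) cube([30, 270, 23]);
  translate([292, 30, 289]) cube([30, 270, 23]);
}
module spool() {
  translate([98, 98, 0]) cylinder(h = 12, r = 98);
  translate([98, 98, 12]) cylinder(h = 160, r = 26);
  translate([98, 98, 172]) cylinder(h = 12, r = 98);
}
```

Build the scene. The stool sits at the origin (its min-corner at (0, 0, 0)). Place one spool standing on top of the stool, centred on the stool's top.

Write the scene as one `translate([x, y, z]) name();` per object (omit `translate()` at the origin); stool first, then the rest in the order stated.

stool();
translate([63, 67, 414]) spool();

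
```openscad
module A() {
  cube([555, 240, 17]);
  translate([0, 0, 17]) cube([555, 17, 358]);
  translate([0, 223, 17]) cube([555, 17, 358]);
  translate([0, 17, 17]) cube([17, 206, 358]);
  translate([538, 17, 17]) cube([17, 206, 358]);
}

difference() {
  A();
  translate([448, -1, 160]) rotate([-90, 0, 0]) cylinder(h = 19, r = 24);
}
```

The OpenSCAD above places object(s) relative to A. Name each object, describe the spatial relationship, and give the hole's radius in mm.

A is an open box. The open box has a circular hole through its front wall. The hole's radius is 24 mm.

The subtracted cylinder has r = 24 mm.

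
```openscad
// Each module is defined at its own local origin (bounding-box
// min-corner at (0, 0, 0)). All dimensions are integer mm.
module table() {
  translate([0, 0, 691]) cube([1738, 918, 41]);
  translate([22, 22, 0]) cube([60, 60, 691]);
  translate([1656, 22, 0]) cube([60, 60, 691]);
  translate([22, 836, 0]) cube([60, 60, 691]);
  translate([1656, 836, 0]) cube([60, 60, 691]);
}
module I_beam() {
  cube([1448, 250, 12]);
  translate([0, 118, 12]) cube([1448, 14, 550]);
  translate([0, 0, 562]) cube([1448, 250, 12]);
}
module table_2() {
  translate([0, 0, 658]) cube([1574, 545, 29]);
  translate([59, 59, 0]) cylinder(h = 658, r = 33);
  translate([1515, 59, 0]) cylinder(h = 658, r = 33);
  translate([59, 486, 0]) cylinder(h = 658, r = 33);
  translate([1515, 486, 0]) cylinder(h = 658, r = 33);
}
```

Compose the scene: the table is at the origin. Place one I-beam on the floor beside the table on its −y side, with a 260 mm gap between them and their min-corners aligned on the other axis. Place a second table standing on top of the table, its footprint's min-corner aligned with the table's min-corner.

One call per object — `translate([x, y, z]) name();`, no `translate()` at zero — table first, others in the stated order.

table();
translate([0, -510, 0]) I_beam();
translate([0, 0, 732]) table_2();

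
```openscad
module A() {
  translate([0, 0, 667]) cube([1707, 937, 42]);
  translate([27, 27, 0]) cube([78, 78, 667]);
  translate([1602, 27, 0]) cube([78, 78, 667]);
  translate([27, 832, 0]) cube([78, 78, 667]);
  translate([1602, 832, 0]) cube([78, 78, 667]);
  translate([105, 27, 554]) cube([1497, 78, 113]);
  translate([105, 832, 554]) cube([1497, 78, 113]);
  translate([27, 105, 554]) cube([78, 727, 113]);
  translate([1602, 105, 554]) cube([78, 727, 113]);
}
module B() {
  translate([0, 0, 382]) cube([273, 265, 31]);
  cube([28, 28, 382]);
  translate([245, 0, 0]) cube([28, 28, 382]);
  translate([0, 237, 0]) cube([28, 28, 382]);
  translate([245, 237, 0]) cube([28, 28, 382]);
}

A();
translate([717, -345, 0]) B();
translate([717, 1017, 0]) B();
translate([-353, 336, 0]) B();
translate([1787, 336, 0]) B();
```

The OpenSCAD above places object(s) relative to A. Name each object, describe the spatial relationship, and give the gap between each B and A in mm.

A is a table. B is a stool. Four stools sit around the table at the −y, +y, −x, +x sides. The gap between each stool and the table is 80 mm.

Each stool's nearest face is 80 mm from the table's bounding box.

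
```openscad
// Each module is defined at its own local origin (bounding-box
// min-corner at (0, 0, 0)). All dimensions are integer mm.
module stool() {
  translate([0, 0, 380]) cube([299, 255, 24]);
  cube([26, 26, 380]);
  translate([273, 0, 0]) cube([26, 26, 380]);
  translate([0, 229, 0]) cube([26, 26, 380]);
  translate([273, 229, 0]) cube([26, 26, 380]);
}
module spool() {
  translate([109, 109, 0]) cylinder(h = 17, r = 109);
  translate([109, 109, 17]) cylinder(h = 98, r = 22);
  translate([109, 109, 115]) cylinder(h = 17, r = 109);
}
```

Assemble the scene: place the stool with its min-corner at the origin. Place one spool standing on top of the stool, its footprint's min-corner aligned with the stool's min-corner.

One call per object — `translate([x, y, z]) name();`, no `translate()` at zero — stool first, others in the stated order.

stool();
translate([0, 0, 404]) spool();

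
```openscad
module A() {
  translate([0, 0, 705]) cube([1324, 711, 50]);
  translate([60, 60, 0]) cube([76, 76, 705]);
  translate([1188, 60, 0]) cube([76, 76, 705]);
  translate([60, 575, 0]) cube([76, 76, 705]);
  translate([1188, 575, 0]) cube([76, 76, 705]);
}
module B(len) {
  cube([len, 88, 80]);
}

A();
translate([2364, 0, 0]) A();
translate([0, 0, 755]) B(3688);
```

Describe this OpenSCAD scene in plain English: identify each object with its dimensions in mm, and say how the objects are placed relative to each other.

A is a table with a 1324×711 mm rectangular top, 50 mm thick, top surface at z = 755 mm, supported by four 76×76 mm square legs, each inset 60 mm from the nearest pair of top edges, running from the floor.

B is a rectangular beam 3688 mm long (x), 88 mm deep (y), 80 mm thick (z).

The beam spans the tops of two tables placed 1040 mm apart, resting at z = 755 mm.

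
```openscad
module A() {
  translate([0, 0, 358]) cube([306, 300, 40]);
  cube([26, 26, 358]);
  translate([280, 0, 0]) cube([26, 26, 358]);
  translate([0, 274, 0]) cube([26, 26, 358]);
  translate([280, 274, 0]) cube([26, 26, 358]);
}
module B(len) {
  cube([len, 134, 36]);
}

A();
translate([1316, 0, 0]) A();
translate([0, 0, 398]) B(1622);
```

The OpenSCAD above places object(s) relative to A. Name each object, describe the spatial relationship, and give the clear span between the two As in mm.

A is a stool. B is a beam. A beam spans the tops of two stools. The clear span between the two stools is 1010 mm.

Second stool starts at x = 1316; first ends at x = 306; clear span = 1316 − 306 = 1010 mm.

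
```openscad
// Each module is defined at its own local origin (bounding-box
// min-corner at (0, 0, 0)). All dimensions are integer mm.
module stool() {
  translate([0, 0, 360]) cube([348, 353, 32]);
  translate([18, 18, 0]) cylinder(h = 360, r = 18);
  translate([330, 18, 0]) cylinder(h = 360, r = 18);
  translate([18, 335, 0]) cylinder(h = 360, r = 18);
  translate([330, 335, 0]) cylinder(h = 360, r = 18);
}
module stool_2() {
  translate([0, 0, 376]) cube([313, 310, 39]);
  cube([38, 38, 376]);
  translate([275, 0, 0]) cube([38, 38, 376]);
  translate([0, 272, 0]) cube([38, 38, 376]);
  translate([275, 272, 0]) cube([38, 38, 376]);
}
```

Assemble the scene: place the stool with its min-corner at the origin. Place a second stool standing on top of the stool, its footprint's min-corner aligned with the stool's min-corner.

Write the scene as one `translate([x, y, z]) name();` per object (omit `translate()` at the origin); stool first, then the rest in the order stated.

stool();
translate([0, 0, 392]) stool_2();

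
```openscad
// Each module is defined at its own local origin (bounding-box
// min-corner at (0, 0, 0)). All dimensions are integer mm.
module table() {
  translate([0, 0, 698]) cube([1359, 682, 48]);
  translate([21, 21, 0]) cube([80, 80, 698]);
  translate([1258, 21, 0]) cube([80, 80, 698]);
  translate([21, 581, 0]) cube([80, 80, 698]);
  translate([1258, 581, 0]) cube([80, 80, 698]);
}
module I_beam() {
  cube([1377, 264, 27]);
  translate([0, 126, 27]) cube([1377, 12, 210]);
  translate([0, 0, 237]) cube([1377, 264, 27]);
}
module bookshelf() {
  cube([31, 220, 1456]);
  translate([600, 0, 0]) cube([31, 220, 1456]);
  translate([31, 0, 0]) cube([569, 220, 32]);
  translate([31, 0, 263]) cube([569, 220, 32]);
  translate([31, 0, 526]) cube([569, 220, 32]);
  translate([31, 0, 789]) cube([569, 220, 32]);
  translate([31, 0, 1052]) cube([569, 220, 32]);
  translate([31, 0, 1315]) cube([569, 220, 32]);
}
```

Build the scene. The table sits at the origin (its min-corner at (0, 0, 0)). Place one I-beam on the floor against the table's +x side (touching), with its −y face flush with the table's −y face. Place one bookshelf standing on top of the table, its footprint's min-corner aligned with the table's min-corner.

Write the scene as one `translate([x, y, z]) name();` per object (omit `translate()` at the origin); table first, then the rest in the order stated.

table();
translate([1359, 0, 0]) I_beam();
translate([0, 0, 746]) bookshelf();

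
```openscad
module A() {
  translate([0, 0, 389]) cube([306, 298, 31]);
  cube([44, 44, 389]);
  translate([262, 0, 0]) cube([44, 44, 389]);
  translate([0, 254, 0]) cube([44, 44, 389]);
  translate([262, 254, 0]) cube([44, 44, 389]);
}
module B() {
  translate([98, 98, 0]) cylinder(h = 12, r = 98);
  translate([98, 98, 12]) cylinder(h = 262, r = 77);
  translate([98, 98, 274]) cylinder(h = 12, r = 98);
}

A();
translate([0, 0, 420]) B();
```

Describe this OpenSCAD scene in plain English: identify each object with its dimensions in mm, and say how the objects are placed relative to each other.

A is a four-legged stool. The seat is a 306×298×31 mm slab whose top surface is at z = 420 mm; four square legs, each 44×44 mm in cross-section, run from the floor (z = 0) to the underside of the seat, each flush with a corner of the seat.

B is a spool: two coaxial disc flanges of radius 98 mm and thickness 12 mm, joined by a core cylinder of radius 77 mm and height 262 mm. The lower flange rests on z = 0 and the three cylinders share a vertical axis.

The spool is on top of the stool.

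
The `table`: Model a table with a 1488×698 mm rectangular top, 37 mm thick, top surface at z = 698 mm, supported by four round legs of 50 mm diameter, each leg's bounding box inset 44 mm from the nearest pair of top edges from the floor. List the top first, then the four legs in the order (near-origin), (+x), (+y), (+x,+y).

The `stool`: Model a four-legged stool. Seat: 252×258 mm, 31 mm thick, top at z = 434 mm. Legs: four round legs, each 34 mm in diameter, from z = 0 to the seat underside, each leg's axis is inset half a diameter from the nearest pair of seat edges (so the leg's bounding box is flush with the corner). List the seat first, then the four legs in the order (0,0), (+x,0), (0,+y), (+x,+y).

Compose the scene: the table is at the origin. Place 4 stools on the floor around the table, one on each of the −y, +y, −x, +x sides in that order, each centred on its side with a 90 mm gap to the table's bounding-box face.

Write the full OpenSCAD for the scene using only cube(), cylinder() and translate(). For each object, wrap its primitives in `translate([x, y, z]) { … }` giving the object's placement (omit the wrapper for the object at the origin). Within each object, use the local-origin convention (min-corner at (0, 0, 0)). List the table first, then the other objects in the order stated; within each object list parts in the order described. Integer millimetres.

translate([0, 0, 661]) cube([1488, 698, 37]);
translate([69, 69, 0]) cylinder(h = 661, r = 25);
translate([1419, 69, 0]) cylinder(h = 661, r = 25);
translate([69, 629, 0]) cylinder(h = 661, r = 25);
translate([1419, 629, 0]) cylinder(h = 661, r = 25);
translate([618, -348, 0]) {
  translate([0, 0, 403]) cube([252, 258, 31]);
  translate([17, 17, 0]) cylinder(h = 403, r = 17);
  translate([235, 17, 0]) cylinder(h = 403, r = 17);
  translate([17, 241, 0]) cylinder(h = 403, r = 17);
  translate([235, 241, 0]) cylinder(h = 403, r = 17);
}
translate([618, 788, 0]) {
  translate([0, 0, 403]) cube([252, 258, 31]);
  translate([17, 17, 0]) cylinder(h = 403, r = 17);
  translate([235, 17, 0]) cylinder(h = 403, r = 17);
  translate([17, 241, 0]) cylinder(h = 403, r = 17);
  translate([235, 241, 0]) cylinder(h = 403, r = 17);
}
translate([-342, 220, 0]) {
  translate([0, 0, 403]) cube([252, 258, 31]);
  translate([17, 17, 0]) cylinder(h = 403, r = 17);
  translate([235, 17, 0]) cylinder(h = 403, r = 17);
  translate([17, 241, 0]) cylinder(h = 403, r = 17);
  translate([235, 241, 0]) cylinder(h = 403, r = 17);
}
translate([1578, 220, 0]) {
  translate([0, 0, 403]) cube([252, 258, 31]);
  translate([17, 17, 0]) cylinder(h = 403, r = 17);
  translate([235, 17, 0]) cylinder(h = 403, r = 17);
  translate([17, 241, 0]) cylinder(h = 403, r = 17);
  translate([235, 241, 0]) cylinder(h = 403, r = 17);
}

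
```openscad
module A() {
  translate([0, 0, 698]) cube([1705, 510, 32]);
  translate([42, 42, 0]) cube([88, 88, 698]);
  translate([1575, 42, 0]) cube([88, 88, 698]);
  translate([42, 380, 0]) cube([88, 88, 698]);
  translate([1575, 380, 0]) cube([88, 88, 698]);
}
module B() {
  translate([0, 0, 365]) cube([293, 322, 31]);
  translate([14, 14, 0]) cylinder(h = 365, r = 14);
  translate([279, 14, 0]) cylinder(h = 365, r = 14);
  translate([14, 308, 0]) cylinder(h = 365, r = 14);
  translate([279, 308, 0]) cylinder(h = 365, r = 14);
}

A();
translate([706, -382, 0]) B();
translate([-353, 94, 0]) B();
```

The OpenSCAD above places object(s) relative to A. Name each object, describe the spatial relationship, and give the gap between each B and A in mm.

A is a table. B is a stool. Two stools sit around the table at the −y, −x sides. The gap between each stool and the table is 60 mm.

Each stool's nearest face is 60 mm from the table's bounding box.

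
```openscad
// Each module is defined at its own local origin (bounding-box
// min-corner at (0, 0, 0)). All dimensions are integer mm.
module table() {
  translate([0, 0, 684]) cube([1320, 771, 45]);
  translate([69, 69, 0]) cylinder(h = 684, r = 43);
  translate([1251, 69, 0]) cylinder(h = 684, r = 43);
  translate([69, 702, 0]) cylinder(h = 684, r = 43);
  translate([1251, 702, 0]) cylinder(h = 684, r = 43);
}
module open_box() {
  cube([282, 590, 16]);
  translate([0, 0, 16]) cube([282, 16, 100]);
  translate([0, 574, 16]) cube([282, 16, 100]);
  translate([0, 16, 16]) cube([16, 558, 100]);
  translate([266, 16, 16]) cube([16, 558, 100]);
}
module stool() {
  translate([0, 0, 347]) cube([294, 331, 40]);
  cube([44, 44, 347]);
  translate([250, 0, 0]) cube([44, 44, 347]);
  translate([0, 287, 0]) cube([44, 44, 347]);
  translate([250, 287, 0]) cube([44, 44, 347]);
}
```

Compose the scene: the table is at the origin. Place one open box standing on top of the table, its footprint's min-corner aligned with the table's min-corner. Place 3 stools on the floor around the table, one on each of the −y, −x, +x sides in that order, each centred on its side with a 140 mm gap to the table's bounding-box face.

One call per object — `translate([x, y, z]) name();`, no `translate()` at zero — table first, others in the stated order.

table();
translate([0, 0, 729]) open_box();
translate([513, -471, 0]) stool();
translate([-434, 220, 0]) stool();
translate([1460, 220, 0]) stool();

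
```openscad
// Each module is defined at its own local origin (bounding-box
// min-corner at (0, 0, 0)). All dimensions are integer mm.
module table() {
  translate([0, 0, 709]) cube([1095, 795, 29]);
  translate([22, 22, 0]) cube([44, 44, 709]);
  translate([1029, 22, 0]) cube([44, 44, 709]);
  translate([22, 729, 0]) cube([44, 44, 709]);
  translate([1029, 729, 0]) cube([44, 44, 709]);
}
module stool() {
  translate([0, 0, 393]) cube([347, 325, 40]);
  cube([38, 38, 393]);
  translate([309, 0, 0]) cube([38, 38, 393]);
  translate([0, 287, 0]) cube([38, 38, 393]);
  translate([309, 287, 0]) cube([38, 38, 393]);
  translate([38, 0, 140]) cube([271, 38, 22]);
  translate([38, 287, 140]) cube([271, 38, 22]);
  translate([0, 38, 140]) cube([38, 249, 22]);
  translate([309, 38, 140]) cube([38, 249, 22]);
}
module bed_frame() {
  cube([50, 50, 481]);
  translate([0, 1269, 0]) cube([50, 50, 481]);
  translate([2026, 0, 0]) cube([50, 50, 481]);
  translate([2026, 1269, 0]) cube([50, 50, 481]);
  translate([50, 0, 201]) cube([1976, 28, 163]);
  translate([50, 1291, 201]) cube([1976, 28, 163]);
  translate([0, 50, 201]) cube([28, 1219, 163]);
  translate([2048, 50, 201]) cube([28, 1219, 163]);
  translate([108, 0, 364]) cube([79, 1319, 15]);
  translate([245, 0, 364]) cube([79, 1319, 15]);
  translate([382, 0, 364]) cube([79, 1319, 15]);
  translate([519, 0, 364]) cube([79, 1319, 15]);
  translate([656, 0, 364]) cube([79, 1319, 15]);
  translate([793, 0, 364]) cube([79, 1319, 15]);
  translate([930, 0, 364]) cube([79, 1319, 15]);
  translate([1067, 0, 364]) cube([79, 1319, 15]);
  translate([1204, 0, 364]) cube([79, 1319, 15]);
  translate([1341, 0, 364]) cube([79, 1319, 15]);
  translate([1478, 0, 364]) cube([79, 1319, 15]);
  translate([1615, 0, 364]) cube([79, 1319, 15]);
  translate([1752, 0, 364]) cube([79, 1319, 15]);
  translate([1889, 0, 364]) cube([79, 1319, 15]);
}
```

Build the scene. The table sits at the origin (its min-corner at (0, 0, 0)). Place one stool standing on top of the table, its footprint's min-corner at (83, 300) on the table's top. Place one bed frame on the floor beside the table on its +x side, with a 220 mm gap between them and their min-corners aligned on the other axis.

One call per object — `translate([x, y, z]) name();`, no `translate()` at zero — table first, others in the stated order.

table();
translate([83, 300, 738]) stool();
translate([1315, 0, 0]) bed_frame();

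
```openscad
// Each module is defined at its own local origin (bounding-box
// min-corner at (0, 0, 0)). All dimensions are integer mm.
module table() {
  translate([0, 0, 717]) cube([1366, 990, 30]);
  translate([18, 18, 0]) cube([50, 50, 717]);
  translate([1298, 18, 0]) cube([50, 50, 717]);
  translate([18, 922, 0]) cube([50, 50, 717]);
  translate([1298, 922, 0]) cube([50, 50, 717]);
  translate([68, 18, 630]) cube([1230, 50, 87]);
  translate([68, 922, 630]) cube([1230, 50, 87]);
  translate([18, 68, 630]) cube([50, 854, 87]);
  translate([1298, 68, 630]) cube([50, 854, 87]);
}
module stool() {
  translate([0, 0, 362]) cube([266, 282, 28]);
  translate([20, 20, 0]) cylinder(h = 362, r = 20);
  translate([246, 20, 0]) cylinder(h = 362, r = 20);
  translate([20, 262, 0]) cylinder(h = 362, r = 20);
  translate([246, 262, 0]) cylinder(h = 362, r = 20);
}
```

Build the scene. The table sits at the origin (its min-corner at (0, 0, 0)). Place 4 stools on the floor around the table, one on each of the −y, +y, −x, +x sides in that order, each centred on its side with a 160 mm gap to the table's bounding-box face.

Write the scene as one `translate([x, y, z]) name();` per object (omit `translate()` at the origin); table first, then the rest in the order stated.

table();
translate([550, -442, 0]) stool();
translate([550, 1150, 0]) stool();
translate([-426, 354, 0]) stool();
translate([1526, 354, 0]) stool();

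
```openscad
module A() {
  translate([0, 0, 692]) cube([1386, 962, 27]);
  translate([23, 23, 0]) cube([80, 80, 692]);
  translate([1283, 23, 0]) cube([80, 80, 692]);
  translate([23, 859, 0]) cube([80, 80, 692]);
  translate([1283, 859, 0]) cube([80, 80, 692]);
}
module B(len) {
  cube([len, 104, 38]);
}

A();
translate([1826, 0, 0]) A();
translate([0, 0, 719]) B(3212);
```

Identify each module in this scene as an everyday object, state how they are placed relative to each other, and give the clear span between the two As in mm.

A is a table. B is a beam. A beam spans the tops of two tables. The clear span between the two tables is 440 mm.

Second table starts at x = 1826; first ends at x = 1386; clear span = 1826 − 1386 = 440 mm.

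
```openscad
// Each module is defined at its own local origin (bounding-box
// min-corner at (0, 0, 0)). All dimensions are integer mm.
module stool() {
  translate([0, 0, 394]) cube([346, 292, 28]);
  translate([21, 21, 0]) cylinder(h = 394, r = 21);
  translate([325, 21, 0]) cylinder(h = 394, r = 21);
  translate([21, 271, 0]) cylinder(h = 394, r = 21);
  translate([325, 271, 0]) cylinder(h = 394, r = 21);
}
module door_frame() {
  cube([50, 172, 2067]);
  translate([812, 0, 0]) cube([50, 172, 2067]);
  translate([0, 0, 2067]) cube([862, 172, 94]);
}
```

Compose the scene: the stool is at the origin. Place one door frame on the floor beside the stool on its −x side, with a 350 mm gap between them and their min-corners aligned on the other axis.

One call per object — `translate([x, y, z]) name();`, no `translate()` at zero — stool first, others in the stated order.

stool();
translate([-1212, 0, 0]) door_frame();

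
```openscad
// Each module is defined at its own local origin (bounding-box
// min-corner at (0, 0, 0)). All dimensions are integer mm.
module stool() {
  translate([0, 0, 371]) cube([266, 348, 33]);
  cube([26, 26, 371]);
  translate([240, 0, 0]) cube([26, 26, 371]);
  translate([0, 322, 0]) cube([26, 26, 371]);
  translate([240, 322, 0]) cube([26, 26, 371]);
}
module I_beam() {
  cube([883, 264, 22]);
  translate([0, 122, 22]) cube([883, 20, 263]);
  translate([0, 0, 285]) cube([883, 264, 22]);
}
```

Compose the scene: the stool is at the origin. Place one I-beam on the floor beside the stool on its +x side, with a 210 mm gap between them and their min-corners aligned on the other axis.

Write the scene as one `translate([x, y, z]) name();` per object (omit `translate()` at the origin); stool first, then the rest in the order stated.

stool();
translate([476, 0, 0]) I_beam();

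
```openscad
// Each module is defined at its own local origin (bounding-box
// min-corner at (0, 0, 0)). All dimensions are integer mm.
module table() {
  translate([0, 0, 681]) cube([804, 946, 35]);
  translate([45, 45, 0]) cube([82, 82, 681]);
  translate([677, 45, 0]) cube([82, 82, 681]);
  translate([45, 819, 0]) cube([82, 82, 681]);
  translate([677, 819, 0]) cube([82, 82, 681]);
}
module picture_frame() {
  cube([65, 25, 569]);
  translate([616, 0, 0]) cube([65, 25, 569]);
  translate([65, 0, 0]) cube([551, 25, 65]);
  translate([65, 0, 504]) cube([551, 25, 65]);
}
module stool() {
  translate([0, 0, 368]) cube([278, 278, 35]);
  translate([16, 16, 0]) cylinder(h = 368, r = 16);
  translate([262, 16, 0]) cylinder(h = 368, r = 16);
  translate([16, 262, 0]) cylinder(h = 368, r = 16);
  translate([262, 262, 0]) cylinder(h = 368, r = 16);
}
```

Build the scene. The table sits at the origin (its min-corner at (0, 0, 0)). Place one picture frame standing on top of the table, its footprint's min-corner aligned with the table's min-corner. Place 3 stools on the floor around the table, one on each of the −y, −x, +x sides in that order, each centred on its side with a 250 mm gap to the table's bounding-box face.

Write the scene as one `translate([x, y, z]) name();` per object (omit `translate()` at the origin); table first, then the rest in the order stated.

table();
translate([0, 0, 716]) picture_frame();
translate([263, -528, 0]) stool();
translate([-528, 334, 0]) stool();
translate([1054, 334, 0]) stool();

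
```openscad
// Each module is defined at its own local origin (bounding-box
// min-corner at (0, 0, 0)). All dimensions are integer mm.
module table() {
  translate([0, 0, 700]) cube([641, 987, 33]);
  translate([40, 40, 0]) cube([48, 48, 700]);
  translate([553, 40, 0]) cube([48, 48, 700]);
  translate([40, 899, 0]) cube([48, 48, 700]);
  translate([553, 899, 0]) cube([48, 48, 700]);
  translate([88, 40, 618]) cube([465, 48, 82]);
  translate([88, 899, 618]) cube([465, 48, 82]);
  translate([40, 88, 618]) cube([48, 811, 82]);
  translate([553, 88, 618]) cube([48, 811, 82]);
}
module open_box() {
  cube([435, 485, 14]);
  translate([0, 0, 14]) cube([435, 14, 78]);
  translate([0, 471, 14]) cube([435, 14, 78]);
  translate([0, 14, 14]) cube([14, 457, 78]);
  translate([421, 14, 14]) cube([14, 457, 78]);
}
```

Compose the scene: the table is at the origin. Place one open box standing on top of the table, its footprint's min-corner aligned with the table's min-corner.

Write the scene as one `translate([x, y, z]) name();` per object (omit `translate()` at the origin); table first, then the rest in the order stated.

table();
translate([0, 0, 733]) open_box();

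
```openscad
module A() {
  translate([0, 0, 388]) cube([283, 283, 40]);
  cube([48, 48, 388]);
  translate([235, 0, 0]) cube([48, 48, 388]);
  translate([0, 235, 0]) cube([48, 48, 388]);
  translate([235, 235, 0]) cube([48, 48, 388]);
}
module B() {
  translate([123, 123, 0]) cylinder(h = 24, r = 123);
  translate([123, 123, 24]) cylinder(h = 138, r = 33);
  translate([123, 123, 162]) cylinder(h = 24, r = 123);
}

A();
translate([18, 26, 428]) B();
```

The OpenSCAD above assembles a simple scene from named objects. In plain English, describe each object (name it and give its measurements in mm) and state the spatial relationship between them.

A is a four-legged stool. The seat is 283×283 mm, 40 mm thick, top at z = 428 mm. It stands on four square legs, each 48×48 mm in cross-section, from z = 0 to the seat underside, each flush with a corner of the seat.

B is a spool: two coaxial disc flanges of radius 123 mm and thickness 24 mm, joined by a core cylinder of radius 33 mm and height 138 mm. The lower flange rests on z = 0 and the three cylinders share a vertical axis.

The spool is on top of the stool.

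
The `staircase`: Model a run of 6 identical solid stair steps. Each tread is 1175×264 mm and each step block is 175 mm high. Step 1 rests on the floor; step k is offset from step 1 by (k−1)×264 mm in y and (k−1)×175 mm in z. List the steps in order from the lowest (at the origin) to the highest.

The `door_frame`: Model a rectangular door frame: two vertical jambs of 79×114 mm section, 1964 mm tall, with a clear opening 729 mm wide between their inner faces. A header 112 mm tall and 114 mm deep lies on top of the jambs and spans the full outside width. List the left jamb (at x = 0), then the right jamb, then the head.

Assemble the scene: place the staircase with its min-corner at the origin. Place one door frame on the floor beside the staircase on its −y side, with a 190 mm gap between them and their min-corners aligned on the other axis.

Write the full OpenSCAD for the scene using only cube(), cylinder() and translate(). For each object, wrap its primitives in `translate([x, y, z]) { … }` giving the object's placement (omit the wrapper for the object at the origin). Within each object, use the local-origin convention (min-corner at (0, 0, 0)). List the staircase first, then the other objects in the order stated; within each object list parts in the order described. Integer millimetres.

cube([1175, 264, 175]);
translate([0, 264, 175]) cube([1175, 264, 175]);
translate([0, 528, 350]) cube([1175, 264, 175]);
translate([0, 792, 525]) cube([1175, 264, 175]);
translate([0, 1056, 700]) cube([1175, 264, 175]);
translate([0, 1320, 875]) cube([1175, 264, 175]);
translate([0, -304, 0]) {
  cube([79, 114, 1964]);
  translate([808, 0, 0]) cube([79, 114, 1964]);
  translate([0, 0, 1964]) cube([887, 114, 112]);
}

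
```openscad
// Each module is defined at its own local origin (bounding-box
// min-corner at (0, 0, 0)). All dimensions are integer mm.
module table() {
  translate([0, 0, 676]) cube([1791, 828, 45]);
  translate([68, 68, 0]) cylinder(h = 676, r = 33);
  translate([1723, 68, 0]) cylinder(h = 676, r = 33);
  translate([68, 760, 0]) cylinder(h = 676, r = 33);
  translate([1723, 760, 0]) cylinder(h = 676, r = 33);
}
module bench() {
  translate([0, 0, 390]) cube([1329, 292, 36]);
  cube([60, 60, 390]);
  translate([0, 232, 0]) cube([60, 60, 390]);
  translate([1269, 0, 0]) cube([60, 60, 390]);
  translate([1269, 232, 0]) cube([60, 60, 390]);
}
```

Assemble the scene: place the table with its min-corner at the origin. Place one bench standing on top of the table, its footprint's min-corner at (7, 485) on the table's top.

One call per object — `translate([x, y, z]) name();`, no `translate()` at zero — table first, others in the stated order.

table();
translate([7, 485, 721]) bench();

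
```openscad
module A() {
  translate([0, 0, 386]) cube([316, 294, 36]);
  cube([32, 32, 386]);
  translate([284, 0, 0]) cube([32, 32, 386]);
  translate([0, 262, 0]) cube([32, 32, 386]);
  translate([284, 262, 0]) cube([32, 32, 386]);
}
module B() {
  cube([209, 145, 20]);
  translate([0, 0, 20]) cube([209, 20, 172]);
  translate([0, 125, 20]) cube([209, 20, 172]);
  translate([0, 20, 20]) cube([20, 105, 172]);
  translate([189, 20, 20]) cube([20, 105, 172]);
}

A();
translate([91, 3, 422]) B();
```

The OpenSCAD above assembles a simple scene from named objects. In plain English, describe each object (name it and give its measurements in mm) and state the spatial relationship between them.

A is a four-legged stool. The seat is a 316×294×36 mm slab whose top surface is at z = 422 mm; four square legs, each 32×32 mm in cross-section, run from the floor (z = 0) to the underside of the seat, each flush with a corner of the seat.

B is an open-topped rectangular box: outside dimensions 209×145×192 mm, with a uniform wall and base thickness of 20 mm. The base is a full 209×145 slab on the floor; four walls sit on top of the base. The front and back walls (the −y and +y sides) span the full width; the two side walls fit between them.

The open box is on top of the stool.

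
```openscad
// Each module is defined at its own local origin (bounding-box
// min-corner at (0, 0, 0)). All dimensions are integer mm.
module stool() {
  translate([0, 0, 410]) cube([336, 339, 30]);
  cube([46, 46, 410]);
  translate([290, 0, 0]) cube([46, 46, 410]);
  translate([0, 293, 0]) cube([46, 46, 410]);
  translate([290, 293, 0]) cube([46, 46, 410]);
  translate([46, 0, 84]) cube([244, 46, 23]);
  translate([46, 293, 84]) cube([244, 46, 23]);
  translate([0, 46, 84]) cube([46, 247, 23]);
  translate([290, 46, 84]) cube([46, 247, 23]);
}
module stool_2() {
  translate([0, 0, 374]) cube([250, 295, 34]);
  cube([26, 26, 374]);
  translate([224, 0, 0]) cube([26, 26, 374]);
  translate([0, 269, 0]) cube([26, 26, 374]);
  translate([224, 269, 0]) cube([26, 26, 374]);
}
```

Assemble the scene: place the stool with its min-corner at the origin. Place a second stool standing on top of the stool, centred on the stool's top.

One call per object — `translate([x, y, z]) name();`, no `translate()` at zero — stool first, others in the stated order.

stool();
translate([43, 22, 440]) stool_2();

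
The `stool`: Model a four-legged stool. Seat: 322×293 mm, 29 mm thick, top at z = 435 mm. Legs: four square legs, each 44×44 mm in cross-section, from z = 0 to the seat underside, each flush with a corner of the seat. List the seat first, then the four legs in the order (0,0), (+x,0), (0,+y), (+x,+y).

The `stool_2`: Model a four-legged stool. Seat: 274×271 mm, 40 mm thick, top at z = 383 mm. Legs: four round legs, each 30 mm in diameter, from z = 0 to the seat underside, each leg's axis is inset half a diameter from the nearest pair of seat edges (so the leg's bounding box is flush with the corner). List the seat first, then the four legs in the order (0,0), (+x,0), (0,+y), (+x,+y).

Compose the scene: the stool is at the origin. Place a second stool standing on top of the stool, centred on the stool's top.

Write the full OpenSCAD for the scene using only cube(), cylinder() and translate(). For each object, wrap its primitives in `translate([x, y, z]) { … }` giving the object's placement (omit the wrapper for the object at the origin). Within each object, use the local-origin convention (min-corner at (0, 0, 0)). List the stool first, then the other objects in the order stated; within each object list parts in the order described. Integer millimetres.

translate([0, 0, 406]) cube([322, 293, 29]);
cube([44, 44, 406]);
translate([278, 0, 0]) cube([44, 44, 406]);
translate([0, 249, 0]) cube([44, 44, 406]);
translate([278, 249, 0]) cube([44, 44, 406]);
translate([24, 11, 435]) {
  translate([0, 0, 343]) cube([274, 271, 40]);
  translate([15, 15, 0]) cylinder(h = 343, r = 15);
  translate([259, 15, 0]) cylinder(h = 343, r = 15);
  translate([15, 256, 0]) cylinder(h = 343, r = 15);
  translate([259, 256, 0]) cylinder(h = 343, r = 15);
}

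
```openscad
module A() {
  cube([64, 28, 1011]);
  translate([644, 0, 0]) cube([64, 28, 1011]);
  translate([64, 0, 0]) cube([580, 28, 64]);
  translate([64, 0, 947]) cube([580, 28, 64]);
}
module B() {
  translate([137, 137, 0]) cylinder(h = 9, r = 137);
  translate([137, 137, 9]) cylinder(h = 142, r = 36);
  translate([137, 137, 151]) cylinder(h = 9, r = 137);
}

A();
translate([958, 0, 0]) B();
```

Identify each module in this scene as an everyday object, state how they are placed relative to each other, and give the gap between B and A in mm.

The spool's nearest face is 250 mm from the picture frame's +x face.

A is a picture frame. B is a spool. The spool is on the floor beside the picture frame on its +x side. The gap between the spool and the picture frame is 250 mm.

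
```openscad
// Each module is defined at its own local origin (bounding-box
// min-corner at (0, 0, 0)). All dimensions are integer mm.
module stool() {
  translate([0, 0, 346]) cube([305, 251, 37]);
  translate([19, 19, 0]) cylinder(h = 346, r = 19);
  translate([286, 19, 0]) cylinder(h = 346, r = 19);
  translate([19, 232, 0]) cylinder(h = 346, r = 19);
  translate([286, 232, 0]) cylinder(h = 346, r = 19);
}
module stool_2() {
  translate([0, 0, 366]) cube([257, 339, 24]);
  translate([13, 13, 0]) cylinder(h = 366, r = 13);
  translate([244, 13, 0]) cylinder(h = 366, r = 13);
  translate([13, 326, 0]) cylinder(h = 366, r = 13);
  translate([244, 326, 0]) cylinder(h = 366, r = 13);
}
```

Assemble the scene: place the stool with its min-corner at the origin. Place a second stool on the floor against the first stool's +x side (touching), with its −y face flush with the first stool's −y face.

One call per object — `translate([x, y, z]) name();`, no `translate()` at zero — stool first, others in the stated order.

stool();
translate([305, 0, 0]) stool_2();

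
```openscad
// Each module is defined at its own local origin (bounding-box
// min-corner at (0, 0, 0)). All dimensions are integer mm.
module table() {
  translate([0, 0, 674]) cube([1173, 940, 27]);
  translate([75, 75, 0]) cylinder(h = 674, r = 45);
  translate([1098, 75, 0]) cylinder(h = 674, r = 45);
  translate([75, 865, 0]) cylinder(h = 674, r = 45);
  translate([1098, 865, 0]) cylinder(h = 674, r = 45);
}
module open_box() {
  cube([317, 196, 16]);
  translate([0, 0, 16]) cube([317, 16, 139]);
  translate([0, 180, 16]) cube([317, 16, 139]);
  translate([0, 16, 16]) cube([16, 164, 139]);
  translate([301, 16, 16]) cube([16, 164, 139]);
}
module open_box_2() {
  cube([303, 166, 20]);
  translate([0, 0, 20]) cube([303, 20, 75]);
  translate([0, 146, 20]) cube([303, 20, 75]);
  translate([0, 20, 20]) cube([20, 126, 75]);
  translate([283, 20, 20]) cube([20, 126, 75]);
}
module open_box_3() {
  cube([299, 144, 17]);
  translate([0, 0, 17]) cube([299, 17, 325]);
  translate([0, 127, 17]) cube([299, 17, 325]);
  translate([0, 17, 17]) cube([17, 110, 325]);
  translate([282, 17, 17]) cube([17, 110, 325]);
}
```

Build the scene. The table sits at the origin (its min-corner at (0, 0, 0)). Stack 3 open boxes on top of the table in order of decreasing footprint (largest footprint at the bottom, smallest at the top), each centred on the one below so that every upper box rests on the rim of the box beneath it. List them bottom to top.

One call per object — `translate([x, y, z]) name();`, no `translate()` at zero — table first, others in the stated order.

table();
translate([428, 372, 701]) open_box();
translate([435, 387, 856]) open_box_2();
translate([437, 398, 951]) open_box_3();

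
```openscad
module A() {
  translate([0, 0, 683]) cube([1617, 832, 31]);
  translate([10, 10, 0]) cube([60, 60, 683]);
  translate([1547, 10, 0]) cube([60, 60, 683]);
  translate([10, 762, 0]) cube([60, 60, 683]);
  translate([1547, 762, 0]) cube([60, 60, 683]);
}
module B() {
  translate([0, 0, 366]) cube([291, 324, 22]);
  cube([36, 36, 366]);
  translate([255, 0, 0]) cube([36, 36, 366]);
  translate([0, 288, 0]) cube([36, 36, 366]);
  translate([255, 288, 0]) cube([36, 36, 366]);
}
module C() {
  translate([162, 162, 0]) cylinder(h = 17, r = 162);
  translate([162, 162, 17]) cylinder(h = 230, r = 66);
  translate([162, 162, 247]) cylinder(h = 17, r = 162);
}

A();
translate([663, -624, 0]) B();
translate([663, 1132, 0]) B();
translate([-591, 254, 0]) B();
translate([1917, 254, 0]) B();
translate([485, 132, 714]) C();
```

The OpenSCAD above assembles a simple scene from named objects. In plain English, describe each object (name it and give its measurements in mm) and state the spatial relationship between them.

A is a table: top 1617 mm (x) × 832 mm (y), 31 mm thick, upper face at z = 714 mm, on four 60×60 mm square legs, each inset 10 mm from the nearest pair of top edges, running from z = 0 to the bottom of the top.

B is a simple wooden stool: a rectangular seat 291 mm (x) by 324 mm (y), 22 mm thick, top face at z = 388 mm, on four square legs, each 36×36 mm in cross-section. The legs rest on z = 0, each flush with a corner of the seat.

C is a spool: two coaxial disc flanges of radius 162 mm and thickness 17 mm, joined by a core cylinder of radius 66 mm and height 230 mm. The lower flange rests on z = 0 and the three cylinders share a vertical axis.

Four stools sit around the table at the −y, +y, −x, +x sides. The spool is on top of the table.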